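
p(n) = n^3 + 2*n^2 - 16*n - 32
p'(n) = 3*n^2 + 4*n - 16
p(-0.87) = -17.22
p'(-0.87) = -17.21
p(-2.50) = 4.88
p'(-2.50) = -7.25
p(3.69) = -13.56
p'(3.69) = 39.61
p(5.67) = 123.86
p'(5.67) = 103.13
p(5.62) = 118.75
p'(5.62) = 101.23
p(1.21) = -46.66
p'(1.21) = -6.77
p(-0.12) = -30.05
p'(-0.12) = -16.44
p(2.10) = -47.52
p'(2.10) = 5.63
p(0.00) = -32.00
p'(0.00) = -16.00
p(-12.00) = -1280.00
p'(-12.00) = 368.00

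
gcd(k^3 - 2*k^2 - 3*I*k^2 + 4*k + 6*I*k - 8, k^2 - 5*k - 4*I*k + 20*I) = k - 4*I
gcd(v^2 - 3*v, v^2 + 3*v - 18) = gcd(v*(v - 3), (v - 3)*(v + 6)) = v - 3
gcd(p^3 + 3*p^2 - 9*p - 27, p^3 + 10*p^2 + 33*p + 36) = p^2 + 6*p + 9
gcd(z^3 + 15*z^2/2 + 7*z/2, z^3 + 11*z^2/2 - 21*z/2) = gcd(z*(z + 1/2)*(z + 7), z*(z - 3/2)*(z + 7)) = z^2 + 7*z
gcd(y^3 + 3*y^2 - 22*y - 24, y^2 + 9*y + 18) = y + 6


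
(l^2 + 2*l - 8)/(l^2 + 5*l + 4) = (l - 2)/(l + 1)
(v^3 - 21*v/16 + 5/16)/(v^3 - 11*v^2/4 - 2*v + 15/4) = (v - 1/4)/(v - 3)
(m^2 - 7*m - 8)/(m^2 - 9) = (m^2 - 7*m - 8)/(m^2 - 9)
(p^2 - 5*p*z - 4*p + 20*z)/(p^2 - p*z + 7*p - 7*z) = (p^2 - 5*p*z - 4*p + 20*z)/(p^2 - p*z + 7*p - 7*z)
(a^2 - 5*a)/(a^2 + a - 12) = a*(a - 5)/(a^2 + a - 12)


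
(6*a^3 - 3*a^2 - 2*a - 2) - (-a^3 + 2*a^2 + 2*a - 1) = 7*a^3 - 5*a^2 - 4*a - 1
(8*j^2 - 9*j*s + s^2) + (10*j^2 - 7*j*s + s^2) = 18*j^2 - 16*j*s + 2*s^2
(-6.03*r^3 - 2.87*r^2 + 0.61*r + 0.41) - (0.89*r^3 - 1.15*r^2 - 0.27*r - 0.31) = -6.92*r^3 - 1.72*r^2 + 0.88*r + 0.72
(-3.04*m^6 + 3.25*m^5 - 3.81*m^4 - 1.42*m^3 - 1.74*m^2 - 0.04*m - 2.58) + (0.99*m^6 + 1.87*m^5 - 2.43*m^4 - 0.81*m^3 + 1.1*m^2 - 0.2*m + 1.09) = -2.05*m^6 + 5.12*m^5 - 6.24*m^4 - 2.23*m^3 - 0.64*m^2 - 0.24*m - 1.49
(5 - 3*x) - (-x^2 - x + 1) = x^2 - 2*x + 4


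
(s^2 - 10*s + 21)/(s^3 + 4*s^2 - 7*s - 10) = (s^2 - 10*s + 21)/(s^3 + 4*s^2 - 7*s - 10)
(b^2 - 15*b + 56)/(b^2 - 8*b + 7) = (b - 8)/(b - 1)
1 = 1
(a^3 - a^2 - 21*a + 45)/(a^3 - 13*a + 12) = (a^2 + 2*a - 15)/(a^2 + 3*a - 4)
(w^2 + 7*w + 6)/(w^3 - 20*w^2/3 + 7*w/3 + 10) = 3*(w + 6)/(3*w^2 - 23*w + 30)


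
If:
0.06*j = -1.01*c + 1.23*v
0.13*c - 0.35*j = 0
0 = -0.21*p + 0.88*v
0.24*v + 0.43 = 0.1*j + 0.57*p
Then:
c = 0.23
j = 0.09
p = 0.82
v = 0.20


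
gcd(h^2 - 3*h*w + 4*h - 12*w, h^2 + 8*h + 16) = h + 4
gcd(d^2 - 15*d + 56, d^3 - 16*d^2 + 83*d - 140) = d - 7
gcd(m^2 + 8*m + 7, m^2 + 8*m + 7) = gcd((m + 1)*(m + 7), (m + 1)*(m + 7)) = m^2 + 8*m + 7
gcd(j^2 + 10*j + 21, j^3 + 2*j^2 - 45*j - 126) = j + 3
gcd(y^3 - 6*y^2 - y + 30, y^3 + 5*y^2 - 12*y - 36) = y^2 - y - 6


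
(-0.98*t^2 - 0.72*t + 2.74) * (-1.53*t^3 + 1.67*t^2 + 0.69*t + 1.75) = 1.4994*t^5 - 0.535*t^4 - 6.0708*t^3 + 2.364*t^2 + 0.6306*t + 4.795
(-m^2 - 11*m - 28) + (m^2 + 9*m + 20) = -2*m - 8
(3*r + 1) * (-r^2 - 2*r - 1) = -3*r^3 - 7*r^2 - 5*r - 1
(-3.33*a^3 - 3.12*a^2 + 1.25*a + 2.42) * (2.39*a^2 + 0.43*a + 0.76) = -7.9587*a^5 - 8.8887*a^4 - 0.8849*a^3 + 3.9501*a^2 + 1.9906*a + 1.8392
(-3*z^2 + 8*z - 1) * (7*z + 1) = -21*z^3 + 53*z^2 + z - 1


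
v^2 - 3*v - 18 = (v - 6)*(v + 3)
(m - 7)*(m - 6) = m^2 - 13*m + 42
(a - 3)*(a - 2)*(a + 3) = a^3 - 2*a^2 - 9*a + 18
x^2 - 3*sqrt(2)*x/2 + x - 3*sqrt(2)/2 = (x + 1)*(x - 3*sqrt(2)/2)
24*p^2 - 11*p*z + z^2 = (-8*p + z)*(-3*p + z)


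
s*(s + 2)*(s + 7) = s^3 + 9*s^2 + 14*s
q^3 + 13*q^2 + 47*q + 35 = (q + 1)*(q + 5)*(q + 7)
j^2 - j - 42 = (j - 7)*(j + 6)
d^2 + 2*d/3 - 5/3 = (d - 1)*(d + 5/3)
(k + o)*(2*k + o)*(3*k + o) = 6*k^3 + 11*k^2*o + 6*k*o^2 + o^3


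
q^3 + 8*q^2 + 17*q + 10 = (q + 1)*(q + 2)*(q + 5)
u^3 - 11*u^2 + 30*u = u*(u - 6)*(u - 5)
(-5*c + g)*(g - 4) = -5*c*g + 20*c + g^2 - 4*g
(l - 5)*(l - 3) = l^2 - 8*l + 15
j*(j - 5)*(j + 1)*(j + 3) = j^4 - j^3 - 17*j^2 - 15*j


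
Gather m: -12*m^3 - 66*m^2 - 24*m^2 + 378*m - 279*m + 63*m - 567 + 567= -12*m^3 - 90*m^2 + 162*m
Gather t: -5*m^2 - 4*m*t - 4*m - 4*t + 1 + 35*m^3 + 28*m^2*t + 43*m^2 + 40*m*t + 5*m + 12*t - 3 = 35*m^3 + 38*m^2 + m + t*(28*m^2 + 36*m + 8) - 2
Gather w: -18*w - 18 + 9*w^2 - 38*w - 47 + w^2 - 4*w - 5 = 10*w^2 - 60*w - 70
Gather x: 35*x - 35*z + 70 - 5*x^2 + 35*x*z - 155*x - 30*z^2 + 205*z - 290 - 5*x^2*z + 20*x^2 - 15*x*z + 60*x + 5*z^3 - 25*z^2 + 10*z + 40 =x^2*(15 - 5*z) + x*(20*z - 60) + 5*z^3 - 55*z^2 + 180*z - 180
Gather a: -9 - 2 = -11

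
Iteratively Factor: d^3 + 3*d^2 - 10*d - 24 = (d + 2)*(d^2 + d - 12) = (d + 2)*(d + 4)*(d - 3)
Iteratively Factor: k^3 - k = (k - 1)*(k^2 + k) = k*(k - 1)*(k + 1)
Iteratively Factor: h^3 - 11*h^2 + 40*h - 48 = (h - 4)*(h^2 - 7*h + 12) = (h - 4)*(h - 3)*(h - 4)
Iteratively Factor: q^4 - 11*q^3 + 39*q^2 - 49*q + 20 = (q - 4)*(q^3 - 7*q^2 + 11*q - 5) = (q - 4)*(q - 1)*(q^2 - 6*q + 5) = (q - 4)*(q - 1)^2*(q - 5)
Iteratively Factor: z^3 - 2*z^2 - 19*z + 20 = (z - 5)*(z^2 + 3*z - 4) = (z - 5)*(z - 1)*(z + 4)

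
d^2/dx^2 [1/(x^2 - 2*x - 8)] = 2*(x^2 - 2*x - 4*(x - 1)^2 - 8)/(-x^2 + 2*x + 8)^3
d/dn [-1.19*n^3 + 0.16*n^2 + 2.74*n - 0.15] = -3.57*n^2 + 0.32*n + 2.74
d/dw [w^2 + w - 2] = 2*w + 1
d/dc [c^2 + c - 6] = 2*c + 1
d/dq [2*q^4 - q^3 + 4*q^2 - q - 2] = 8*q^3 - 3*q^2 + 8*q - 1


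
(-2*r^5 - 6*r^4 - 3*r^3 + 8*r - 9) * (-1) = 2*r^5 + 6*r^4 + 3*r^3 - 8*r + 9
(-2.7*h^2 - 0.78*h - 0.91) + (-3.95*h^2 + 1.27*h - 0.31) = -6.65*h^2 + 0.49*h - 1.22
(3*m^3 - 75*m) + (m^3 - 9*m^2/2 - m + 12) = 4*m^3 - 9*m^2/2 - 76*m + 12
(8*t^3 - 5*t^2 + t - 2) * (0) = 0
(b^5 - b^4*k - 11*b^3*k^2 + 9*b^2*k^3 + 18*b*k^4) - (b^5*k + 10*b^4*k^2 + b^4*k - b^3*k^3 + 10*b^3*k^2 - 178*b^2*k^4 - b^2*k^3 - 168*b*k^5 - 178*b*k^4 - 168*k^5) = -b^5*k + b^5 - 10*b^4*k^2 - 2*b^4*k + b^3*k^3 - 21*b^3*k^2 + 178*b^2*k^4 + 10*b^2*k^3 + 168*b*k^5 + 196*b*k^4 + 168*k^5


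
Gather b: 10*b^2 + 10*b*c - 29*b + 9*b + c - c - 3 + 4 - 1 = 10*b^2 + b*(10*c - 20)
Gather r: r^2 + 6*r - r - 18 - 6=r^2 + 5*r - 24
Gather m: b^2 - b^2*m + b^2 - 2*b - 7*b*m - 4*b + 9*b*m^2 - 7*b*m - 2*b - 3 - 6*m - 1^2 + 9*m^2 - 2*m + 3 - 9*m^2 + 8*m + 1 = 2*b^2 + 9*b*m^2 - 8*b + m*(-b^2 - 14*b)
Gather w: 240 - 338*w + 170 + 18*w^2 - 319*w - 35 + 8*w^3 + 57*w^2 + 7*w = 8*w^3 + 75*w^2 - 650*w + 375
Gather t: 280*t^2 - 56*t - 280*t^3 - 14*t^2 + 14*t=-280*t^3 + 266*t^2 - 42*t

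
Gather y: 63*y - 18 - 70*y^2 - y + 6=-70*y^2 + 62*y - 12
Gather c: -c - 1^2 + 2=1 - c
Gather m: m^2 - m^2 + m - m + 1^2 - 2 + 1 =0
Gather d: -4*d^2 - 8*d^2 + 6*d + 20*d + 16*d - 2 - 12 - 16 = -12*d^2 + 42*d - 30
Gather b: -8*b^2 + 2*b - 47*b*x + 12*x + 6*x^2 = -8*b^2 + b*(2 - 47*x) + 6*x^2 + 12*x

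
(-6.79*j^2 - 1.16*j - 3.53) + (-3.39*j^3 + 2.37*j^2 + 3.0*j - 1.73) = -3.39*j^3 - 4.42*j^2 + 1.84*j - 5.26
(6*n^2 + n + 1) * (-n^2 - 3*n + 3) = -6*n^4 - 19*n^3 + 14*n^2 + 3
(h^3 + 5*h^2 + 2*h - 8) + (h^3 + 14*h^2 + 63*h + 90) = 2*h^3 + 19*h^2 + 65*h + 82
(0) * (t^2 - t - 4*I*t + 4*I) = 0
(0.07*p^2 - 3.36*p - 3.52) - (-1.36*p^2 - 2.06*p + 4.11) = 1.43*p^2 - 1.3*p - 7.63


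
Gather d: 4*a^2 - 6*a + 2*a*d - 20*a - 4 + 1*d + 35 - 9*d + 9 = 4*a^2 - 26*a + d*(2*a - 8) + 40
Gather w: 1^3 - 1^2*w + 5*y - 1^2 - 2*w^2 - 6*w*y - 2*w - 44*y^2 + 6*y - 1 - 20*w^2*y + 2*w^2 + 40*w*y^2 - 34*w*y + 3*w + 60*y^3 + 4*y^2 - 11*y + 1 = -20*w^2*y + w*(40*y^2 - 40*y) + 60*y^3 - 40*y^2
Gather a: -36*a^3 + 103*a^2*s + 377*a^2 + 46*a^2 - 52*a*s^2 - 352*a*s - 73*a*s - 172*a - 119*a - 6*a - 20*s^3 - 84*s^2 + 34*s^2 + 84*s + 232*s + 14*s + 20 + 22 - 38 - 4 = -36*a^3 + a^2*(103*s + 423) + a*(-52*s^2 - 425*s - 297) - 20*s^3 - 50*s^2 + 330*s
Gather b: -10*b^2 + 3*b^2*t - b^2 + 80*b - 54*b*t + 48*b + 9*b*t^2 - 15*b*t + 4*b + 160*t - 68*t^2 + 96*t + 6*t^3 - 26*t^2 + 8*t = b^2*(3*t - 11) + b*(9*t^2 - 69*t + 132) + 6*t^3 - 94*t^2 + 264*t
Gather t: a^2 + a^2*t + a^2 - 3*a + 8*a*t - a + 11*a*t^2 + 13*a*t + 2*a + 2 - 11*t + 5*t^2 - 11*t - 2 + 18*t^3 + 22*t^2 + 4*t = 2*a^2 - 2*a + 18*t^3 + t^2*(11*a + 27) + t*(a^2 + 21*a - 18)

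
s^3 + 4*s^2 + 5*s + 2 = (s + 1)^2*(s + 2)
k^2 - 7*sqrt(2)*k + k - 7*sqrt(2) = (k + 1)*(k - 7*sqrt(2))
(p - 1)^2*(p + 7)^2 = p^4 + 12*p^3 + 22*p^2 - 84*p + 49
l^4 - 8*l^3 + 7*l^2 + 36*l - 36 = (l - 6)*(l - 3)*(l - 1)*(l + 2)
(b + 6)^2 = b^2 + 12*b + 36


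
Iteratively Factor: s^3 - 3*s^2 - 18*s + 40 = (s - 2)*(s^2 - s - 20) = (s - 5)*(s - 2)*(s + 4)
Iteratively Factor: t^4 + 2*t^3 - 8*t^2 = (t)*(t^3 + 2*t^2 - 8*t) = t*(t - 2)*(t^2 + 4*t) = t*(t - 2)*(t + 4)*(t)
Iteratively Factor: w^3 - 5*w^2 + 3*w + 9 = (w - 3)*(w^2 - 2*w - 3) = (w - 3)*(w + 1)*(w - 3)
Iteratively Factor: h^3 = (h)*(h^2) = h^2*(h)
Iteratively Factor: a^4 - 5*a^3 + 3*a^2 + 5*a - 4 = (a - 1)*(a^3 - 4*a^2 - a + 4) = (a - 1)^2*(a^2 - 3*a - 4) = (a - 4)*(a - 1)^2*(a + 1)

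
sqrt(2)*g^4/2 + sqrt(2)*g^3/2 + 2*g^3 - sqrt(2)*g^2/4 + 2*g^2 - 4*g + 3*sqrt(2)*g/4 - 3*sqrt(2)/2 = (g - 1)*(g + 2)*(g + 3*sqrt(2)/2)*(sqrt(2)*g/2 + 1/2)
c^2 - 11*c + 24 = (c - 8)*(c - 3)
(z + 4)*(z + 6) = z^2 + 10*z + 24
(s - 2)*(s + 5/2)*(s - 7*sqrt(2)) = s^3 - 7*sqrt(2)*s^2 + s^2/2 - 5*s - 7*sqrt(2)*s/2 + 35*sqrt(2)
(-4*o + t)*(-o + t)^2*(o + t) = -4*o^4 + 5*o^3*t + 3*o^2*t^2 - 5*o*t^3 + t^4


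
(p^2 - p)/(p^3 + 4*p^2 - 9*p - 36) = p*(p - 1)/(p^3 + 4*p^2 - 9*p - 36)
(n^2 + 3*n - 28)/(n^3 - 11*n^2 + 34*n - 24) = (n + 7)/(n^2 - 7*n + 6)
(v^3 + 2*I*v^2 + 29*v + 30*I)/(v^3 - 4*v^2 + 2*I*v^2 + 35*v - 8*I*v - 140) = (v^2 + 7*I*v - 6)/(v^2 + v*(-4 + 7*I) - 28*I)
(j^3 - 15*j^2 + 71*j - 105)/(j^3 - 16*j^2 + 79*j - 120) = (j - 7)/(j - 8)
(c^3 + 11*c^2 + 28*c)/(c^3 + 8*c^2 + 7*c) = (c + 4)/(c + 1)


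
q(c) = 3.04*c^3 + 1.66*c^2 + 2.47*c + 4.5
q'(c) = 9.12*c^2 + 3.32*c + 2.47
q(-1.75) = -11.03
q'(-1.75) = 24.59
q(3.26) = 135.52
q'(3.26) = 110.22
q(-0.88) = 1.54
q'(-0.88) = 6.61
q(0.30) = 5.47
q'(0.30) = 4.29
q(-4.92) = -329.52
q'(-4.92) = 206.90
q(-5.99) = -604.10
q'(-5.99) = 309.81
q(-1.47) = -5.20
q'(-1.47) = 17.30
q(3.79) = 203.20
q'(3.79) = 146.05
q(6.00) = 735.72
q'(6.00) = 350.71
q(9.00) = 2377.35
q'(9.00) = 771.07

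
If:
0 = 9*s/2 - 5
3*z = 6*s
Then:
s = 10/9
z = 20/9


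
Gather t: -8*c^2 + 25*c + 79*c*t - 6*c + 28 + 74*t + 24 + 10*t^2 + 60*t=-8*c^2 + 19*c + 10*t^2 + t*(79*c + 134) + 52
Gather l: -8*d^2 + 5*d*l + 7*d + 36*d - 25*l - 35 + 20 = -8*d^2 + 43*d + l*(5*d - 25) - 15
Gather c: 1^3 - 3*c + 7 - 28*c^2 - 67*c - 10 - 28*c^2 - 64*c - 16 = -56*c^2 - 134*c - 18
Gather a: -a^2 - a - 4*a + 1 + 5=-a^2 - 5*a + 6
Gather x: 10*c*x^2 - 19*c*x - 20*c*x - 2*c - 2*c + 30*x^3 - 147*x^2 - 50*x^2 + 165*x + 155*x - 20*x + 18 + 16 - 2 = -4*c + 30*x^3 + x^2*(10*c - 197) + x*(300 - 39*c) + 32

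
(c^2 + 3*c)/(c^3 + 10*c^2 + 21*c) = 1/(c + 7)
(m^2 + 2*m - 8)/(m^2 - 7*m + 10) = (m + 4)/(m - 5)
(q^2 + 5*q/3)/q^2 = (q + 5/3)/q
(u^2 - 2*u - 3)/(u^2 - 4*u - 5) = (u - 3)/(u - 5)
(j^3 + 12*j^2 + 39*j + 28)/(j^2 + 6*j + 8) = (j^2 + 8*j + 7)/(j + 2)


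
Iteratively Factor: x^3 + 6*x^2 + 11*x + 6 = (x + 2)*(x^2 + 4*x + 3) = (x + 2)*(x + 3)*(x + 1)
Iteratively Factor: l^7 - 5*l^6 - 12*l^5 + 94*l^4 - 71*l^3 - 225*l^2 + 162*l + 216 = (l + 1)*(l^6 - 6*l^5 - 6*l^4 + 100*l^3 - 171*l^2 - 54*l + 216) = (l + 1)^2*(l^5 - 7*l^4 + l^3 + 99*l^2 - 270*l + 216) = (l - 2)*(l + 1)^2*(l^4 - 5*l^3 - 9*l^2 + 81*l - 108) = (l - 3)*(l - 2)*(l + 1)^2*(l^3 - 2*l^2 - 15*l + 36) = (l - 3)^2*(l - 2)*(l + 1)^2*(l^2 + l - 12) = (l - 3)^3*(l - 2)*(l + 1)^2*(l + 4)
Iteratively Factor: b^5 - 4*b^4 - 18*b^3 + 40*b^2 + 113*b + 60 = (b - 4)*(b^4 - 18*b^2 - 32*b - 15) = (b - 4)*(b + 3)*(b^3 - 3*b^2 - 9*b - 5) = (b - 5)*(b - 4)*(b + 3)*(b^2 + 2*b + 1) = (b - 5)*(b - 4)*(b + 1)*(b + 3)*(b + 1)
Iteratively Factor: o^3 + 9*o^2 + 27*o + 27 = (o + 3)*(o^2 + 6*o + 9) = (o + 3)^2*(o + 3)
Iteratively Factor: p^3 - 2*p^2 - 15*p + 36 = (p + 4)*(p^2 - 6*p + 9) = (p - 3)*(p + 4)*(p - 3)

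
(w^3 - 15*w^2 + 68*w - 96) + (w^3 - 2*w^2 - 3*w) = 2*w^3 - 17*w^2 + 65*w - 96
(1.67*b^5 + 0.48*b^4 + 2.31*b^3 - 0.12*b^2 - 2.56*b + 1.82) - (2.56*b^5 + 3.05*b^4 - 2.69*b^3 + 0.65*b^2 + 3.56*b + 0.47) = -0.89*b^5 - 2.57*b^4 + 5.0*b^3 - 0.77*b^2 - 6.12*b + 1.35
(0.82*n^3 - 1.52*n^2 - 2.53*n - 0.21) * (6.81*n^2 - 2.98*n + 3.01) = 5.5842*n^5 - 12.7948*n^4 - 10.2315*n^3 + 1.5341*n^2 - 6.9895*n - 0.6321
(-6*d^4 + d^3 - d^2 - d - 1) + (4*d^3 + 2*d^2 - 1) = -6*d^4 + 5*d^3 + d^2 - d - 2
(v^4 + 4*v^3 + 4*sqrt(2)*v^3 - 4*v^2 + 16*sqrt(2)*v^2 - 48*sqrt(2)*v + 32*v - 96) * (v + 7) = v^5 + 4*sqrt(2)*v^4 + 11*v^4 + 24*v^3 + 44*sqrt(2)*v^3 + 4*v^2 + 64*sqrt(2)*v^2 - 336*sqrt(2)*v + 128*v - 672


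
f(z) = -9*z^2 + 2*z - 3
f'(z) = 2 - 18*z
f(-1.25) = -19.56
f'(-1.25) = 24.50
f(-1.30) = -20.81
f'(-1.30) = 25.40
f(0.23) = -3.02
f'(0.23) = -2.14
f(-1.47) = -25.39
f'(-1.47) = 28.46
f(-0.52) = -6.47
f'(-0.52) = 11.36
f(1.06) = -10.99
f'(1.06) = -17.08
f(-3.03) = -91.69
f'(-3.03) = 56.54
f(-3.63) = -128.85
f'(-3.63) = 67.34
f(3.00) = -78.00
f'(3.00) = -52.00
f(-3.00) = -90.00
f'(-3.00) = 56.00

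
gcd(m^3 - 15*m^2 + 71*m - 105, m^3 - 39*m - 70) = m - 7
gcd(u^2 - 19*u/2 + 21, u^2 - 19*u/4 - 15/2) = u - 6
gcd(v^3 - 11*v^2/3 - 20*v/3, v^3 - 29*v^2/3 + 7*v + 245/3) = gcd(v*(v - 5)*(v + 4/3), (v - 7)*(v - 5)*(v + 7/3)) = v - 5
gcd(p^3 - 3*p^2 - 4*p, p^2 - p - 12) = p - 4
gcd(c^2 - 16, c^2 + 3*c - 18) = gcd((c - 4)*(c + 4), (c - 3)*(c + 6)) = 1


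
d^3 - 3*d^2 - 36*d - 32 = (d - 8)*(d + 1)*(d + 4)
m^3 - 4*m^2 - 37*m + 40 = (m - 8)*(m - 1)*(m + 5)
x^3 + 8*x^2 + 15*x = x*(x + 3)*(x + 5)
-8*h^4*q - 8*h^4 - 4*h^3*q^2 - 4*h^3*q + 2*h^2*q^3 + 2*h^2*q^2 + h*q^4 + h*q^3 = (-2*h + q)*(2*h + q)^2*(h*q + h)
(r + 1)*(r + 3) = r^2 + 4*r + 3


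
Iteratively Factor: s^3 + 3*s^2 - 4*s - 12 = (s - 2)*(s^2 + 5*s + 6) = (s - 2)*(s + 2)*(s + 3)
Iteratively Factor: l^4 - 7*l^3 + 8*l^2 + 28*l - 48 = (l - 4)*(l^3 - 3*l^2 - 4*l + 12) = (l - 4)*(l - 2)*(l^2 - l - 6) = (l - 4)*(l - 2)*(l + 2)*(l - 3)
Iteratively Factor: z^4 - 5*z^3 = (z)*(z^3 - 5*z^2) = z*(z - 5)*(z^2) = z^2*(z - 5)*(z)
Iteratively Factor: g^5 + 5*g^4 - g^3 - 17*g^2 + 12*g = (g - 1)*(g^4 + 6*g^3 + 5*g^2 - 12*g) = (g - 1)*(g + 4)*(g^3 + 2*g^2 - 3*g) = g*(g - 1)*(g + 4)*(g^2 + 2*g - 3) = g*(g - 1)*(g + 3)*(g + 4)*(g - 1)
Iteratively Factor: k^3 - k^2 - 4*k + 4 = (k + 2)*(k^2 - 3*k + 2) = (k - 1)*(k + 2)*(k - 2)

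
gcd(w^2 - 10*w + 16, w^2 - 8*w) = w - 8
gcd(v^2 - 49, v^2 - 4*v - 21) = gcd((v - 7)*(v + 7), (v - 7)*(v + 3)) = v - 7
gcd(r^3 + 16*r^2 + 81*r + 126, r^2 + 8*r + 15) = r + 3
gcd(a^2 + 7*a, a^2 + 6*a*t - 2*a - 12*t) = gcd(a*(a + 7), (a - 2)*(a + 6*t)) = 1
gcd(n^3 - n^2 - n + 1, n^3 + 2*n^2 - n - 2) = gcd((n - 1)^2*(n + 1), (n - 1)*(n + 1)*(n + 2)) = n^2 - 1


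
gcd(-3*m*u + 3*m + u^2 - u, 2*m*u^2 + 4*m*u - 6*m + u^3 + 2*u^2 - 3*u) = u - 1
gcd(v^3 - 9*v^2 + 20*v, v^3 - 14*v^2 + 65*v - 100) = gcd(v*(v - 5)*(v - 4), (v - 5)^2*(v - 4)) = v^2 - 9*v + 20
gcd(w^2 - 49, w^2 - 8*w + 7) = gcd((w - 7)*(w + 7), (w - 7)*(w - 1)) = w - 7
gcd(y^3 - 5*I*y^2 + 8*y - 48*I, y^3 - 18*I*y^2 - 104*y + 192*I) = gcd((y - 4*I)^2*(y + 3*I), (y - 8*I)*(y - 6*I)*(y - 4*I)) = y - 4*I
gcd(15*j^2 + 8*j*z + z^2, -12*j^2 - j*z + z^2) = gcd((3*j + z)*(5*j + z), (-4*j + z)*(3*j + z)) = 3*j + z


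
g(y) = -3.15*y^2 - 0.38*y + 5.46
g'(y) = -6.3*y - 0.38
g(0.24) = 5.19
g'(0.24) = -1.89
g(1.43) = -1.52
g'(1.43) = -9.39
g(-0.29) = 5.31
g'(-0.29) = 1.45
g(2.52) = -15.50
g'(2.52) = -16.26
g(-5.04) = -72.64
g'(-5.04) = 31.37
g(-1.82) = -4.28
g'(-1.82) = 11.09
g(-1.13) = 1.87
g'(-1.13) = 6.74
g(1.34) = -0.71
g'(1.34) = -8.82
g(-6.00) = -105.66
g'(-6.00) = 37.42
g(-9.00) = -246.27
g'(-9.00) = 56.32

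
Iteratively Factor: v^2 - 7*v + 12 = (v - 4)*(v - 3)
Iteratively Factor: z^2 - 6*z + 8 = (z - 4)*(z - 2)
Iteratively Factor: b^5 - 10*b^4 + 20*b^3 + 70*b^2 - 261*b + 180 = (b + 3)*(b^4 - 13*b^3 + 59*b^2 - 107*b + 60) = (b - 3)*(b + 3)*(b^3 - 10*b^2 + 29*b - 20) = (b - 4)*(b - 3)*(b + 3)*(b^2 - 6*b + 5) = (b - 4)*(b - 3)*(b - 1)*(b + 3)*(b - 5)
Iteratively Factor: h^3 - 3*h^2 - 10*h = (h + 2)*(h^2 - 5*h) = h*(h + 2)*(h - 5)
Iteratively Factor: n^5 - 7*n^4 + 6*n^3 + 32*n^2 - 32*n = (n)*(n^4 - 7*n^3 + 6*n^2 + 32*n - 32) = n*(n - 4)*(n^3 - 3*n^2 - 6*n + 8) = n*(n - 4)^2*(n^2 + n - 2) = n*(n - 4)^2*(n + 2)*(n - 1)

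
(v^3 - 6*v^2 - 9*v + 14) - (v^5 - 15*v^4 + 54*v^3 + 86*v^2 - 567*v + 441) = -v^5 + 15*v^4 - 53*v^3 - 92*v^2 + 558*v - 427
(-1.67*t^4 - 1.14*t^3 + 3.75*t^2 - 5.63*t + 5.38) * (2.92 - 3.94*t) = 6.5798*t^5 - 0.3848*t^4 - 18.1038*t^3 + 33.1322*t^2 - 37.6368*t + 15.7096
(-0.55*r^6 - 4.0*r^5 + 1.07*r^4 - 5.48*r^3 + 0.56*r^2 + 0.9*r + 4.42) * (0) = 0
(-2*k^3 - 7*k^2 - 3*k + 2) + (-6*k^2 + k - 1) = -2*k^3 - 13*k^2 - 2*k + 1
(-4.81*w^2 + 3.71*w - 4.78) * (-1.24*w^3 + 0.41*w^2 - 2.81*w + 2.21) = 5.9644*w^5 - 6.5725*w^4 + 20.9644*w^3 - 23.015*w^2 + 21.6309*w - 10.5638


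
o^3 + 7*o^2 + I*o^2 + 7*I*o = o*(o + 7)*(o + I)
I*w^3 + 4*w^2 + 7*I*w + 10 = (w - 5*I)*(w + 2*I)*(I*w + 1)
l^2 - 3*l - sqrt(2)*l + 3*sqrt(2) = (l - 3)*(l - sqrt(2))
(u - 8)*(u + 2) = u^2 - 6*u - 16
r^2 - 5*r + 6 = (r - 3)*(r - 2)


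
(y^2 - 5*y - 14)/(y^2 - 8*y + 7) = (y + 2)/(y - 1)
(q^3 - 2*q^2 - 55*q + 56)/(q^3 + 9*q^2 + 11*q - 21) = (q - 8)/(q + 3)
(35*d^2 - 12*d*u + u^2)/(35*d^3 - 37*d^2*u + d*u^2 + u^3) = (-7*d + u)/(-7*d^2 + 6*d*u + u^2)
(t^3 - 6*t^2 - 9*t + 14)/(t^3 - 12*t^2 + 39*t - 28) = (t + 2)/(t - 4)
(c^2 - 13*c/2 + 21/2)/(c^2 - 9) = (c - 7/2)/(c + 3)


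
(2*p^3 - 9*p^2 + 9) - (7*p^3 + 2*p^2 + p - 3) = -5*p^3 - 11*p^2 - p + 12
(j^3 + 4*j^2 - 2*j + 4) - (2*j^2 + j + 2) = j^3 + 2*j^2 - 3*j + 2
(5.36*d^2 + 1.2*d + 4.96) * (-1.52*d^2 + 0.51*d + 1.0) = -8.1472*d^4 + 0.9096*d^3 - 1.5672*d^2 + 3.7296*d + 4.96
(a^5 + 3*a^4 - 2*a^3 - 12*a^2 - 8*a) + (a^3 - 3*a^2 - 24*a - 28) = a^5 + 3*a^4 - a^3 - 15*a^2 - 32*a - 28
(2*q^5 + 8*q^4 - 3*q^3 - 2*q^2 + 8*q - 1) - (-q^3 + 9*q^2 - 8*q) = 2*q^5 + 8*q^4 - 2*q^3 - 11*q^2 + 16*q - 1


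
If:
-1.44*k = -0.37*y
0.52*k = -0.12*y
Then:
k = 0.00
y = 0.00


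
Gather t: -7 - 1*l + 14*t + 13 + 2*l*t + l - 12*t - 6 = t*(2*l + 2)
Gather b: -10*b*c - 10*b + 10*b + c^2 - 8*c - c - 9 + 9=-10*b*c + c^2 - 9*c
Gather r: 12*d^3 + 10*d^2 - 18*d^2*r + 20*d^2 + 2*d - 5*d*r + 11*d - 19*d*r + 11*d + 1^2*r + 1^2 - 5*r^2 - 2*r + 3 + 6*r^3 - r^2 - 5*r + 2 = 12*d^3 + 30*d^2 + 24*d + 6*r^3 - 6*r^2 + r*(-18*d^2 - 24*d - 6) + 6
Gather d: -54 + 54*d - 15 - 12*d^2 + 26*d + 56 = -12*d^2 + 80*d - 13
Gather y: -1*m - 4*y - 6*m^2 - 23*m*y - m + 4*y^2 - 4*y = -6*m^2 - 2*m + 4*y^2 + y*(-23*m - 8)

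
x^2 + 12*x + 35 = (x + 5)*(x + 7)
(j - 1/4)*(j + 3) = j^2 + 11*j/4 - 3/4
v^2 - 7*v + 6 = (v - 6)*(v - 1)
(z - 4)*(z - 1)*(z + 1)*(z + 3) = z^4 - z^3 - 13*z^2 + z + 12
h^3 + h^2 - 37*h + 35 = (h - 5)*(h - 1)*(h + 7)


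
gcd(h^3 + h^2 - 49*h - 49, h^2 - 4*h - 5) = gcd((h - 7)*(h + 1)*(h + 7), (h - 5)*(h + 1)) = h + 1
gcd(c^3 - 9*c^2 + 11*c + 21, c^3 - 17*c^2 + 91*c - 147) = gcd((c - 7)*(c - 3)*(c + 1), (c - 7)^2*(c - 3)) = c^2 - 10*c + 21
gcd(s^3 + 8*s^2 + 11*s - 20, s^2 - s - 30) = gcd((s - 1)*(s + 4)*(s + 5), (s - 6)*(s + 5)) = s + 5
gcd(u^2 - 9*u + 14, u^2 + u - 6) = u - 2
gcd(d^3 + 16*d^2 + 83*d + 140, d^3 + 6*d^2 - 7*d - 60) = d^2 + 9*d + 20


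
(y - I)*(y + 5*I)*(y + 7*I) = y^3 + 11*I*y^2 - 23*y + 35*I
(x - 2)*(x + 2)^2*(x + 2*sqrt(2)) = x^4 + 2*x^3 + 2*sqrt(2)*x^3 - 4*x^2 + 4*sqrt(2)*x^2 - 8*sqrt(2)*x - 8*x - 16*sqrt(2)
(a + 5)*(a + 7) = a^2 + 12*a + 35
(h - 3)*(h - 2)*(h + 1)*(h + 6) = h^4 + 2*h^3 - 23*h^2 + 12*h + 36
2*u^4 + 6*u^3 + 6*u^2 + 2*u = u*(u + 1)*(sqrt(2)*u + sqrt(2))^2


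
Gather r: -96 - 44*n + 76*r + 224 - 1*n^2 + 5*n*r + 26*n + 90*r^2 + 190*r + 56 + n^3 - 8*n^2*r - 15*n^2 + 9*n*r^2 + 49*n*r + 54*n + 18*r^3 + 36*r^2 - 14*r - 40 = n^3 - 16*n^2 + 36*n + 18*r^3 + r^2*(9*n + 126) + r*(-8*n^2 + 54*n + 252) + 144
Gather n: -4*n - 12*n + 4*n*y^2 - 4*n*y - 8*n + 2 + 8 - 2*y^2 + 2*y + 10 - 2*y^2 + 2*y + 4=n*(4*y^2 - 4*y - 24) - 4*y^2 + 4*y + 24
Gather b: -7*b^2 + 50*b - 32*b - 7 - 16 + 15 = -7*b^2 + 18*b - 8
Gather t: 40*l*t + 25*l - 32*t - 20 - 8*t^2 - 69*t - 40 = 25*l - 8*t^2 + t*(40*l - 101) - 60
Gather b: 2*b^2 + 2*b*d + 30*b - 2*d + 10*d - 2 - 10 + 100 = 2*b^2 + b*(2*d + 30) + 8*d + 88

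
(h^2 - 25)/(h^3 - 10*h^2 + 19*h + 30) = (h + 5)/(h^2 - 5*h - 6)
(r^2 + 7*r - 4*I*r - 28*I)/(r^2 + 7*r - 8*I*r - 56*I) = (r - 4*I)/(r - 8*I)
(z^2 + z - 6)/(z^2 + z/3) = 3*(z^2 + z - 6)/(z*(3*z + 1))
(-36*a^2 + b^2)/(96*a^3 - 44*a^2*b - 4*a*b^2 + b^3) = (-6*a + b)/(16*a^2 - 10*a*b + b^2)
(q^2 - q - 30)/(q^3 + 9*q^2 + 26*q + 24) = (q^2 - q - 30)/(q^3 + 9*q^2 + 26*q + 24)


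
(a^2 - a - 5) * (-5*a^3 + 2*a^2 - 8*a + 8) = -5*a^5 + 7*a^4 + 15*a^3 + 6*a^2 + 32*a - 40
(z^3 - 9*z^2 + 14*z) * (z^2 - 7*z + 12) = z^5 - 16*z^4 + 89*z^3 - 206*z^2 + 168*z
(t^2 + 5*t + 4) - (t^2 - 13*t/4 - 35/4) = 33*t/4 + 51/4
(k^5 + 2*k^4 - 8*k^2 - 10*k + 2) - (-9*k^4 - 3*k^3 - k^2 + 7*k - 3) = k^5 + 11*k^4 + 3*k^3 - 7*k^2 - 17*k + 5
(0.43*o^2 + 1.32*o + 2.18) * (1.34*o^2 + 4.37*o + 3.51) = 0.5762*o^4 + 3.6479*o^3 + 10.1989*o^2 + 14.1598*o + 7.6518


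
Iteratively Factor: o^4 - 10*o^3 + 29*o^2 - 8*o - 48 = (o + 1)*(o^3 - 11*o^2 + 40*o - 48) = (o - 4)*(o + 1)*(o^2 - 7*o + 12) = (o - 4)^2*(o + 1)*(o - 3)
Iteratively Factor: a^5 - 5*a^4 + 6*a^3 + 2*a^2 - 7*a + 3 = (a - 1)*(a^4 - 4*a^3 + 2*a^2 + 4*a - 3) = (a - 1)^2*(a^3 - 3*a^2 - a + 3) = (a - 1)^3*(a^2 - 2*a - 3) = (a - 3)*(a - 1)^3*(a + 1)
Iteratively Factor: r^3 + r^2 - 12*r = (r - 3)*(r^2 + 4*r) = (r - 3)*(r + 4)*(r)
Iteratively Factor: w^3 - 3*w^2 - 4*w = (w + 1)*(w^2 - 4*w) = (w - 4)*(w + 1)*(w)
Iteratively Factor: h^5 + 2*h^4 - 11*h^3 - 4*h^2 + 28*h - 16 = (h - 2)*(h^4 + 4*h^3 - 3*h^2 - 10*h + 8) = (h - 2)*(h - 1)*(h^3 + 5*h^2 + 2*h - 8) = (h - 2)*(h - 1)*(h + 4)*(h^2 + h - 2) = (h - 2)*(h - 1)^2*(h + 4)*(h + 2)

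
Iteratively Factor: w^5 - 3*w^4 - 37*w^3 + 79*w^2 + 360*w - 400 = (w - 1)*(w^4 - 2*w^3 - 39*w^2 + 40*w + 400) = (w - 1)*(w + 4)*(w^3 - 6*w^2 - 15*w + 100) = (w - 5)*(w - 1)*(w + 4)*(w^2 - w - 20) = (w - 5)*(w - 1)*(w + 4)^2*(w - 5)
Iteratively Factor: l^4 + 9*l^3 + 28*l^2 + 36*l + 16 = (l + 1)*(l^3 + 8*l^2 + 20*l + 16) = (l + 1)*(l + 4)*(l^2 + 4*l + 4) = (l + 1)*(l + 2)*(l + 4)*(l + 2)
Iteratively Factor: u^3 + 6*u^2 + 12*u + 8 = (u + 2)*(u^2 + 4*u + 4) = (u + 2)^2*(u + 2)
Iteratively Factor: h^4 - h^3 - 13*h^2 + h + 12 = (h + 1)*(h^3 - 2*h^2 - 11*h + 12) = (h + 1)*(h + 3)*(h^2 - 5*h + 4) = (h - 1)*(h + 1)*(h + 3)*(h - 4)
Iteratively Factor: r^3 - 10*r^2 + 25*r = (r)*(r^2 - 10*r + 25) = r*(r - 5)*(r - 5)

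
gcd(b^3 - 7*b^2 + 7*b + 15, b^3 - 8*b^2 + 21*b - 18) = b - 3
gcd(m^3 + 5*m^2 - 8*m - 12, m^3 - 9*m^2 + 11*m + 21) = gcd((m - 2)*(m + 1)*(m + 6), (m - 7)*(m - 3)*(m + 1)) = m + 1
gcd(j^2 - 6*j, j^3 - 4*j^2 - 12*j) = j^2 - 6*j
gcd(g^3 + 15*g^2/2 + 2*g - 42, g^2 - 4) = g - 2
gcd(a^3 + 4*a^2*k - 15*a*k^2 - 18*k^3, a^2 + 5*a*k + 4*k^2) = a + k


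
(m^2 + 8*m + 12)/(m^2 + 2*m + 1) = (m^2 + 8*m + 12)/(m^2 + 2*m + 1)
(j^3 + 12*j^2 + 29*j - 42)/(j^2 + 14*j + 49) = (j^2 + 5*j - 6)/(j + 7)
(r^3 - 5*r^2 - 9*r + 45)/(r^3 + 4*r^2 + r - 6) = (r^2 - 8*r + 15)/(r^2 + r - 2)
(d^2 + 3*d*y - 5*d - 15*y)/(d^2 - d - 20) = (d + 3*y)/(d + 4)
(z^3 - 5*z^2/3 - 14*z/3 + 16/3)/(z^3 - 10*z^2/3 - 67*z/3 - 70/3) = (3*z^2 - 11*z + 8)/(3*z^2 - 16*z - 35)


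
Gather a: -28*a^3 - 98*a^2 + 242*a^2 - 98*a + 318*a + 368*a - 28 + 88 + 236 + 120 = -28*a^3 + 144*a^2 + 588*a + 416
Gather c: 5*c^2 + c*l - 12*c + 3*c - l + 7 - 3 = 5*c^2 + c*(l - 9) - l + 4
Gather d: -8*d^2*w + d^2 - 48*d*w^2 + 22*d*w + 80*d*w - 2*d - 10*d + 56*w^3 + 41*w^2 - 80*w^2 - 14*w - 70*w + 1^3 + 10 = d^2*(1 - 8*w) + d*(-48*w^2 + 102*w - 12) + 56*w^3 - 39*w^2 - 84*w + 11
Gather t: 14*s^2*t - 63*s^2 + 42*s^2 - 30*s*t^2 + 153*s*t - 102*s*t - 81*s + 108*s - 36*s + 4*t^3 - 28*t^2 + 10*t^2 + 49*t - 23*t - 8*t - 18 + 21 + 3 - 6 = -21*s^2 - 9*s + 4*t^3 + t^2*(-30*s - 18) + t*(14*s^2 + 51*s + 18)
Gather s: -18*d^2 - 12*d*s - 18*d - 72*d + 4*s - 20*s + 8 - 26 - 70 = -18*d^2 - 90*d + s*(-12*d - 16) - 88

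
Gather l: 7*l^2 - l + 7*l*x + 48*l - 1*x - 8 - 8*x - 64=7*l^2 + l*(7*x + 47) - 9*x - 72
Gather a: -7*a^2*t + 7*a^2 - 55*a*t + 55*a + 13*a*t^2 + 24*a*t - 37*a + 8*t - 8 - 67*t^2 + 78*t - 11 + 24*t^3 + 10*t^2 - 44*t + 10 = a^2*(7 - 7*t) + a*(13*t^2 - 31*t + 18) + 24*t^3 - 57*t^2 + 42*t - 9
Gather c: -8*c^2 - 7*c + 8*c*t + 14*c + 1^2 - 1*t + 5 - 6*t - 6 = -8*c^2 + c*(8*t + 7) - 7*t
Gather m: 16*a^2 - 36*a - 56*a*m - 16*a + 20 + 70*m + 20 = 16*a^2 - 52*a + m*(70 - 56*a) + 40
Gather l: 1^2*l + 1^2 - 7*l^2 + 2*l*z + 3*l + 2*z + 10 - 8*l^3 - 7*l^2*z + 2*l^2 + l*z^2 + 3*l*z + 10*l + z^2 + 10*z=-8*l^3 + l^2*(-7*z - 5) + l*(z^2 + 5*z + 14) + z^2 + 12*z + 11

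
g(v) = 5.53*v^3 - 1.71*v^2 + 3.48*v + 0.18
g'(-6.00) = 621.24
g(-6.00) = -1276.74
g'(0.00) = 3.48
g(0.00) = 0.18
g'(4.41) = 311.04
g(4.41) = 456.56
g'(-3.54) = 223.49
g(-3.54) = -278.89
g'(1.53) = 37.08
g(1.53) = 21.31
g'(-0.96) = 22.05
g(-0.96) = -9.63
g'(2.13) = 71.46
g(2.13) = 53.27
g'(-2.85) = 147.98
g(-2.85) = -151.64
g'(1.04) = 17.87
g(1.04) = 8.17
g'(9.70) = 1531.26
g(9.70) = 4920.12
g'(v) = 16.59*v^2 - 3.42*v + 3.48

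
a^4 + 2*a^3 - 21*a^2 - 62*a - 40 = (a - 5)*(a + 1)*(a + 2)*(a + 4)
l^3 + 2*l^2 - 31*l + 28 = (l - 4)*(l - 1)*(l + 7)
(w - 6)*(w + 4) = w^2 - 2*w - 24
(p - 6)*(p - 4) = p^2 - 10*p + 24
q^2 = q^2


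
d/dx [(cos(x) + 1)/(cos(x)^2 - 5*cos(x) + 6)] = (cos(x)^2 + 2*cos(x) - 11)*sin(x)/(cos(x)^2 - 5*cos(x) + 6)^2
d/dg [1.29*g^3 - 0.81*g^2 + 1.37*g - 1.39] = 3.87*g^2 - 1.62*g + 1.37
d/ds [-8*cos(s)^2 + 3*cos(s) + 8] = (16*cos(s) - 3)*sin(s)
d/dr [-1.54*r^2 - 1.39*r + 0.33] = -3.08*r - 1.39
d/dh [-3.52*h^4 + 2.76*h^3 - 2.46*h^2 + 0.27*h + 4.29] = -14.08*h^3 + 8.28*h^2 - 4.92*h + 0.27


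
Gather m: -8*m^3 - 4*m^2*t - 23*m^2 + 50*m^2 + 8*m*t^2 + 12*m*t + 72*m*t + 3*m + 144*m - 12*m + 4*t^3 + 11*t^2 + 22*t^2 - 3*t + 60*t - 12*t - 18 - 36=-8*m^3 + m^2*(27 - 4*t) + m*(8*t^2 + 84*t + 135) + 4*t^3 + 33*t^2 + 45*t - 54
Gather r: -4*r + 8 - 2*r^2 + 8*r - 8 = -2*r^2 + 4*r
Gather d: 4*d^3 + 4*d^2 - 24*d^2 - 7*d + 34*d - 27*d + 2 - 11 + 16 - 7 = 4*d^3 - 20*d^2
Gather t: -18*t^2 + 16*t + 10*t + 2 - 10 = -18*t^2 + 26*t - 8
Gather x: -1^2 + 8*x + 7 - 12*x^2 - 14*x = -12*x^2 - 6*x + 6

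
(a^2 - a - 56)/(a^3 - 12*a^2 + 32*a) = (a + 7)/(a*(a - 4))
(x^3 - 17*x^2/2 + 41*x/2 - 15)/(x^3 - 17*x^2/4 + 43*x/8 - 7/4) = 4*(2*x^2 - 13*x + 15)/(8*x^2 - 18*x + 7)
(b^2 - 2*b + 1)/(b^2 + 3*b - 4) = (b - 1)/(b + 4)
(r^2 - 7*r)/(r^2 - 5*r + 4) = r*(r - 7)/(r^2 - 5*r + 4)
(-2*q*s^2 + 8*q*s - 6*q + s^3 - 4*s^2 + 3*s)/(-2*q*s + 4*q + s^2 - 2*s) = (s^2 - 4*s + 3)/(s - 2)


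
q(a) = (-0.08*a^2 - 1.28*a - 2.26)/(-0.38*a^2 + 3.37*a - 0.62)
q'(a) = (-0.16*a - 1.28)/(-0.38*a^2 + 3.37*a - 0.62) + (0.76*a - 3.37)*(-0.08*a^2 - 1.28*a - 2.26)/(-0.38*a^2 + 3.37*a - 0.62)^2 = (-0.756*a^2 - 1.6184*a + 8.4098)/(0.1444*a^4 - 2.5612*a^3 + 11.8281*a^2 - 4.1788*a + 0.3844)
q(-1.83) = 0.02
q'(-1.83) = 0.14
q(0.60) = -2.42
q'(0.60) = 4.48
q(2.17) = -1.10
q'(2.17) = 0.06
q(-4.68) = -0.08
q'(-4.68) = -0.00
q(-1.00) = 0.24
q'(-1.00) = 0.49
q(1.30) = -1.30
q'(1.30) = 0.52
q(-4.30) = -0.08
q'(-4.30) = 0.00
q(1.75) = -1.15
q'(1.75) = 0.19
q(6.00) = -2.17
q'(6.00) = -0.81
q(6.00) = -2.17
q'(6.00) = -0.81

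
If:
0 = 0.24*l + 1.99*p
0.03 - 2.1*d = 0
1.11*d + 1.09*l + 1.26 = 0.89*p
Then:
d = 0.01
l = -1.07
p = 0.13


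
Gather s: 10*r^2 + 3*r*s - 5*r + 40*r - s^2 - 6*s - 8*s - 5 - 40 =10*r^2 + 35*r - s^2 + s*(3*r - 14) - 45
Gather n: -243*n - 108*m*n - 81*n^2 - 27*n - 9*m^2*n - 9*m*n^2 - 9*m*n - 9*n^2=n^2*(-9*m - 90) + n*(-9*m^2 - 117*m - 270)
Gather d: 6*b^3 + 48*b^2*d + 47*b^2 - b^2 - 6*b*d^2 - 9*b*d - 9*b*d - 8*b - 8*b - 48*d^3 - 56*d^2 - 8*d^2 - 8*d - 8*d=6*b^3 + 46*b^2 - 16*b - 48*d^3 + d^2*(-6*b - 64) + d*(48*b^2 - 18*b - 16)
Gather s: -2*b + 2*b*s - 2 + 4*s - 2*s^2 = -2*b - 2*s^2 + s*(2*b + 4) - 2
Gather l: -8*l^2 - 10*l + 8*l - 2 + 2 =-8*l^2 - 2*l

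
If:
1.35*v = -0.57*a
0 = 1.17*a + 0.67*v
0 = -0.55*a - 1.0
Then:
No Solution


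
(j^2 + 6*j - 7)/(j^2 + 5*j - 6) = (j + 7)/(j + 6)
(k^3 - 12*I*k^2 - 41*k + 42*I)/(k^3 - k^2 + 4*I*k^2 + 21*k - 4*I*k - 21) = (k^2 - 9*I*k - 14)/(k^2 + k*(-1 + 7*I) - 7*I)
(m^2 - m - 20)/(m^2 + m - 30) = (m + 4)/(m + 6)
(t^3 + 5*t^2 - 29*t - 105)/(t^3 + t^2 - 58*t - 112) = (t^2 - 2*t - 15)/(t^2 - 6*t - 16)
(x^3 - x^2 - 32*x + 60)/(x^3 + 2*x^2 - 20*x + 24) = (x - 5)/(x - 2)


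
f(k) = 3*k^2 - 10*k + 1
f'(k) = 6*k - 10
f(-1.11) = 15.80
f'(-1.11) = -16.66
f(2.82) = -3.34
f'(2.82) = 6.92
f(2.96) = -2.32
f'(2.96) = 7.76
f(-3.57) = 74.93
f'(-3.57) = -31.42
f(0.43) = -2.75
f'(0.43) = -7.42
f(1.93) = -7.13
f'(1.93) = 1.58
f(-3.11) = 61.12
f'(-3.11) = -28.66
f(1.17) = -6.59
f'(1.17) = -2.98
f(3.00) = -2.00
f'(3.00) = 8.00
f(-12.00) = 553.00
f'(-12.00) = -82.00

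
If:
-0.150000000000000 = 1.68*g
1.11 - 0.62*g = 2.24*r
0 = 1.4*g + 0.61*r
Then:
No Solution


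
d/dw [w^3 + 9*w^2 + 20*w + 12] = 3*w^2 + 18*w + 20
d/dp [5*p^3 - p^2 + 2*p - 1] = 15*p^2 - 2*p + 2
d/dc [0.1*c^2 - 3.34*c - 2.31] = 0.2*c - 3.34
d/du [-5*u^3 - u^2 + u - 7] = -15*u^2 - 2*u + 1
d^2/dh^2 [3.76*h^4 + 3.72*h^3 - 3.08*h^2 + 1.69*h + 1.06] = 45.12*h^2 + 22.32*h - 6.16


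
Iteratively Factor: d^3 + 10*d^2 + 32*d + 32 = (d + 2)*(d^2 + 8*d + 16) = (d + 2)*(d + 4)*(d + 4)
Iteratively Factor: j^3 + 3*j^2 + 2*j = (j + 2)*(j^2 + j) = j*(j + 2)*(j + 1)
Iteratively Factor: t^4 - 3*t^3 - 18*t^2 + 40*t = (t)*(t^3 - 3*t^2 - 18*t + 40) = t*(t + 4)*(t^2 - 7*t + 10) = t*(t - 2)*(t + 4)*(t - 5)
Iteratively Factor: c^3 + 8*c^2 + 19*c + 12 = (c + 1)*(c^2 + 7*c + 12) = (c + 1)*(c + 4)*(c + 3)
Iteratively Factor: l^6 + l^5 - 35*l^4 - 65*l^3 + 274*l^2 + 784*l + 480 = (l + 4)*(l^5 - 3*l^4 - 23*l^3 + 27*l^2 + 166*l + 120) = (l - 5)*(l + 4)*(l^4 + 2*l^3 - 13*l^2 - 38*l - 24) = (l - 5)*(l - 4)*(l + 4)*(l^3 + 6*l^2 + 11*l + 6) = (l - 5)*(l - 4)*(l + 1)*(l + 4)*(l^2 + 5*l + 6) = (l - 5)*(l - 4)*(l + 1)*(l + 2)*(l + 4)*(l + 3)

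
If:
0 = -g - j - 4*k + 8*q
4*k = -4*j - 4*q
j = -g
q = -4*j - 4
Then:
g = 12/11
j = -12/11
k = 8/11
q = 4/11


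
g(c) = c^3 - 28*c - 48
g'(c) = 3*c^2 - 28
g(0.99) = -74.75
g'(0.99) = -25.06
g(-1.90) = -1.66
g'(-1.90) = -17.17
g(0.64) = -65.66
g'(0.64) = -26.77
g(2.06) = -96.94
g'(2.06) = -15.27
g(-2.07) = 1.09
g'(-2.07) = -15.15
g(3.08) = -105.02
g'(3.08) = 0.46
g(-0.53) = -33.31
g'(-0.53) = -27.16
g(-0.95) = -22.26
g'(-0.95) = -25.29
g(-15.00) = -3003.00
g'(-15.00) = 647.00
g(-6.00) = -96.00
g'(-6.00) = 80.00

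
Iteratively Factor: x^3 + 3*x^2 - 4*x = (x + 4)*(x^2 - x) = (x - 1)*(x + 4)*(x)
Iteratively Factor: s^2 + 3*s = (s)*(s + 3)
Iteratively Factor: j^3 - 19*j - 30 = (j + 3)*(j^2 - 3*j - 10) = (j - 5)*(j + 3)*(j + 2)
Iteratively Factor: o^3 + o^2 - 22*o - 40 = (o - 5)*(o^2 + 6*o + 8) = (o - 5)*(o + 4)*(o + 2)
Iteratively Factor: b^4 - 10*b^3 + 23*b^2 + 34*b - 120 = (b - 5)*(b^3 - 5*b^2 - 2*b + 24) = (b - 5)*(b - 3)*(b^2 - 2*b - 8) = (b - 5)*(b - 3)*(b + 2)*(b - 4)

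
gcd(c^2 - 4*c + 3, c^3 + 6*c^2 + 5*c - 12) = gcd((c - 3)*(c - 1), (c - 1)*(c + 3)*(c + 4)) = c - 1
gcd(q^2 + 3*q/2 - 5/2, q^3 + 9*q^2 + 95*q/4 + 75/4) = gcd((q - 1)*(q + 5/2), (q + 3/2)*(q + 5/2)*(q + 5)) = q + 5/2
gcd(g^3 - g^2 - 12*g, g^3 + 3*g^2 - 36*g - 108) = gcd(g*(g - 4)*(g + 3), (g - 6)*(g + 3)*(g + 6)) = g + 3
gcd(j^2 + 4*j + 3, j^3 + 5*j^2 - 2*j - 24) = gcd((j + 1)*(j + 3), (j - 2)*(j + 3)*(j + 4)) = j + 3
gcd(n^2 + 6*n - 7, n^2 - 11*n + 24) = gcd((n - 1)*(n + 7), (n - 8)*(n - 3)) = 1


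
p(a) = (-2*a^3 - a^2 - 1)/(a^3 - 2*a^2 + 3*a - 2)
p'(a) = (-6*a^2 - 2*a)/(a^3 - 2*a^2 + 3*a - 2) + (-3*a^2 + 4*a - 3)*(-2*a^3 - a^2 - 1)/(a^3 - 2*a^2 + 3*a - 2)^2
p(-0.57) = 0.21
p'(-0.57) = 0.47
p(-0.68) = 0.16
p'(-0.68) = 0.48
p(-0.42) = 0.28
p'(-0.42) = 0.45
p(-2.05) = -0.48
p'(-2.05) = 0.39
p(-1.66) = -0.32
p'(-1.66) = 0.44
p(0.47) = 1.54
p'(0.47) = 5.40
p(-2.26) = -0.56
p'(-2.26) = 0.36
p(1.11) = -21.28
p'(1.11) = 164.51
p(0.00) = 0.50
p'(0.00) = 0.75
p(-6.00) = -1.28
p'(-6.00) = 0.10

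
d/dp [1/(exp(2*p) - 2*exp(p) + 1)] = 2*(1 - exp(p))*exp(p)/(exp(2*p) - 2*exp(p) + 1)^2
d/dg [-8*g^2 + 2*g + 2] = 2 - 16*g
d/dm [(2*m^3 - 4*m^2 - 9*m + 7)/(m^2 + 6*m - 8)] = (2*m^4 + 24*m^3 - 63*m^2 + 50*m + 30)/(m^4 + 12*m^3 + 20*m^2 - 96*m + 64)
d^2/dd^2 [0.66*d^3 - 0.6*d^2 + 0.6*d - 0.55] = 3.96*d - 1.2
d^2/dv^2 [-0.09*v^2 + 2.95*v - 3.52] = -0.180000000000000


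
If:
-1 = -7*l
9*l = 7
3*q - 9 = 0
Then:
No Solution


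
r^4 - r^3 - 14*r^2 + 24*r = r*(r - 3)*(r - 2)*(r + 4)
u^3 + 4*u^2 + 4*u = u*(u + 2)^2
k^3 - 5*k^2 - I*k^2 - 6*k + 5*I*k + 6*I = (k - 6)*(k + 1)*(k - I)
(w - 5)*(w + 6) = w^2 + w - 30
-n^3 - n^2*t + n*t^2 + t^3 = (-n + t)*(n + t)^2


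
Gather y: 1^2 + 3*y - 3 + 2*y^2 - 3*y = 2*y^2 - 2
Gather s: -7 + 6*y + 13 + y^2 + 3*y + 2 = y^2 + 9*y + 8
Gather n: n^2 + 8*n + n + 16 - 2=n^2 + 9*n + 14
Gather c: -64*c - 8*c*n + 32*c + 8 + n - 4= c*(-8*n - 32) + n + 4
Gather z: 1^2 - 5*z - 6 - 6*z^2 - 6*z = -6*z^2 - 11*z - 5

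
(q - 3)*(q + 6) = q^2 + 3*q - 18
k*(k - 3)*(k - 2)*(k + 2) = k^4 - 3*k^3 - 4*k^2 + 12*k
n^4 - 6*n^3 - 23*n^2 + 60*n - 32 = (n - 8)*(n - 1)^2*(n + 4)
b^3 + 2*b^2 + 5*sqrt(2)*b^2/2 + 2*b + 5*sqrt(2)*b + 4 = (b + 2)*(b + sqrt(2)/2)*(b + 2*sqrt(2))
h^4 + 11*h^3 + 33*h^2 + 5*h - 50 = (h - 1)*(h + 2)*(h + 5)^2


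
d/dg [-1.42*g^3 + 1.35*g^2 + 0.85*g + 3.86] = -4.26*g^2 + 2.7*g + 0.85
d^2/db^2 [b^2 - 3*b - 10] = 2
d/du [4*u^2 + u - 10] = 8*u + 1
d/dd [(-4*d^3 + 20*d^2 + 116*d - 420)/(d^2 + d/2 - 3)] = 8*(-2*d^4 - 2*d^3 - 35*d^2 + 360*d - 69)/(4*d^4 + 4*d^3 - 23*d^2 - 12*d + 36)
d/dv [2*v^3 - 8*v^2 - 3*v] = 6*v^2 - 16*v - 3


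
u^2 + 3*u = u*(u + 3)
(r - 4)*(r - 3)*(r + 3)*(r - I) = r^4 - 4*r^3 - I*r^3 - 9*r^2 + 4*I*r^2 + 36*r + 9*I*r - 36*I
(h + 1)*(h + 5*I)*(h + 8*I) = h^3 + h^2 + 13*I*h^2 - 40*h + 13*I*h - 40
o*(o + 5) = o^2 + 5*o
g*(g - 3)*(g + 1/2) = g^3 - 5*g^2/2 - 3*g/2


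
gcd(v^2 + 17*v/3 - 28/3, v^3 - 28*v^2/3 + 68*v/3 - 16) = v - 4/3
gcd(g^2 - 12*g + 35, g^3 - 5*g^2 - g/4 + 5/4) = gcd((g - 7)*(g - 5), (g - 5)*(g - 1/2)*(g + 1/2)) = g - 5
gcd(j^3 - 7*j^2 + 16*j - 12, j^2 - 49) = 1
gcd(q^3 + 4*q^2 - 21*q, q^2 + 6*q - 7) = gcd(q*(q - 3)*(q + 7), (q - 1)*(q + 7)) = q + 7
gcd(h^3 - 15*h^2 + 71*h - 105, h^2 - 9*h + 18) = h - 3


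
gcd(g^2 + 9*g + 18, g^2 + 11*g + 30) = g + 6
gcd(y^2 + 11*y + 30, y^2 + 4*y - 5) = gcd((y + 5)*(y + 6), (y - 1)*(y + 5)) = y + 5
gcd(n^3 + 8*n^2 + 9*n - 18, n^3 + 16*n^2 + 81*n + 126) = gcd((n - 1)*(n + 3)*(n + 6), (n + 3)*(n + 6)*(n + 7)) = n^2 + 9*n + 18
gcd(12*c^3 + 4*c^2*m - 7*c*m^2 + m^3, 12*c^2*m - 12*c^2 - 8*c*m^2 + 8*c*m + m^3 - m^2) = 12*c^2 - 8*c*m + m^2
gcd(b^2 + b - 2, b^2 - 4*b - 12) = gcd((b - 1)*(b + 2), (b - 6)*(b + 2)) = b + 2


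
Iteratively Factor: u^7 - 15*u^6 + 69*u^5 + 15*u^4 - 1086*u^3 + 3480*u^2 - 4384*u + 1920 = (u - 5)*(u^6 - 10*u^5 + 19*u^4 + 110*u^3 - 536*u^2 + 800*u - 384) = (u - 5)*(u - 4)*(u^5 - 6*u^4 - 5*u^3 + 90*u^2 - 176*u + 96) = (u - 5)*(u - 4)*(u - 1)*(u^4 - 5*u^3 - 10*u^2 + 80*u - 96) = (u - 5)*(u - 4)*(u - 1)*(u + 4)*(u^3 - 9*u^2 + 26*u - 24) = (u - 5)*(u - 4)*(u - 2)*(u - 1)*(u + 4)*(u^2 - 7*u + 12) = (u - 5)*(u - 4)*(u - 3)*(u - 2)*(u - 1)*(u + 4)*(u - 4)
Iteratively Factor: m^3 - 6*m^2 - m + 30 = (m - 3)*(m^2 - 3*m - 10) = (m - 5)*(m - 3)*(m + 2)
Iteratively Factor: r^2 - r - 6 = (r - 3)*(r + 2)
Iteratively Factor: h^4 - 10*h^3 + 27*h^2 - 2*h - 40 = (h - 5)*(h^3 - 5*h^2 + 2*h + 8) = (h - 5)*(h - 2)*(h^2 - 3*h - 4) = (h - 5)*(h - 4)*(h - 2)*(h + 1)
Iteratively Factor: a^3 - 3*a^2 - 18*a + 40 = (a - 5)*(a^2 + 2*a - 8) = (a - 5)*(a + 4)*(a - 2)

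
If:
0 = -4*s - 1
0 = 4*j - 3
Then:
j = 3/4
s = -1/4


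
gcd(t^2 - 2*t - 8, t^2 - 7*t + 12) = t - 4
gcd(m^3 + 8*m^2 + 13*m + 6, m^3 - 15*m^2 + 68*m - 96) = 1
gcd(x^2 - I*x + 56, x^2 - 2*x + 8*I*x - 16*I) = 1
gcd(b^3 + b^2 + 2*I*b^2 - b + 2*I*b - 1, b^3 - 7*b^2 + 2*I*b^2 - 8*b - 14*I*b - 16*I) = b + 1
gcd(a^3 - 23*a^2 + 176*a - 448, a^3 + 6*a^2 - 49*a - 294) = a - 7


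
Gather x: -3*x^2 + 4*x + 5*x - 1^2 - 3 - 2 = -3*x^2 + 9*x - 6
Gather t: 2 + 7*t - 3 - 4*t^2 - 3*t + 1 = -4*t^2 + 4*t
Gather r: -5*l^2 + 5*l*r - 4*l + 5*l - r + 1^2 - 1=-5*l^2 + l + r*(5*l - 1)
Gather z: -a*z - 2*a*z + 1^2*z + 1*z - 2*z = -3*a*z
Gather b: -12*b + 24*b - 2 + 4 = 12*b + 2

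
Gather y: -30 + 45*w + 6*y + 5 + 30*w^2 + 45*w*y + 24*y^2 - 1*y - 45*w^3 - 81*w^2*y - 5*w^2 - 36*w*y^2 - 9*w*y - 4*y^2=-45*w^3 + 25*w^2 + 45*w + y^2*(20 - 36*w) + y*(-81*w^2 + 36*w + 5) - 25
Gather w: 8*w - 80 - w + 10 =7*w - 70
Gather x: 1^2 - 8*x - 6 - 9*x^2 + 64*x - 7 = -9*x^2 + 56*x - 12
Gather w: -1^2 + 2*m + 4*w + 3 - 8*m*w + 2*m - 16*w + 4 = 4*m + w*(-8*m - 12) + 6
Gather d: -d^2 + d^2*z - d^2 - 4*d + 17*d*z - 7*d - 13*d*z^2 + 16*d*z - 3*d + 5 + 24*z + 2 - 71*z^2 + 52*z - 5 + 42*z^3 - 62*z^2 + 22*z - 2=d^2*(z - 2) + d*(-13*z^2 + 33*z - 14) + 42*z^3 - 133*z^2 + 98*z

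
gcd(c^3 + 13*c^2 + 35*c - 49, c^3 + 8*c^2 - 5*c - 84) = c + 7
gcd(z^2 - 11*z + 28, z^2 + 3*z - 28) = z - 4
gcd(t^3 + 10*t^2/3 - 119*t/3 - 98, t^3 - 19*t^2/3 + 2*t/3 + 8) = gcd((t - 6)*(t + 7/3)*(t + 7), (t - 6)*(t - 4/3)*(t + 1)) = t - 6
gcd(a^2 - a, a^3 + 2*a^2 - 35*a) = a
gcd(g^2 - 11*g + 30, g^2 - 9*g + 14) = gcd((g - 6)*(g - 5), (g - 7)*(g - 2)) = 1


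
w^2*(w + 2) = w^3 + 2*w^2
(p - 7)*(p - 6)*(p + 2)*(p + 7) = p^4 - 4*p^3 - 61*p^2 + 196*p + 588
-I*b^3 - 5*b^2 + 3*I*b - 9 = (b - 3*I)^2*(-I*b + 1)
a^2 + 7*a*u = a*(a + 7*u)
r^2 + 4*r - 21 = (r - 3)*(r + 7)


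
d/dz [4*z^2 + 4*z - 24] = 8*z + 4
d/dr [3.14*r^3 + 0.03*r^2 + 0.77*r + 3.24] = 9.42*r^2 + 0.06*r + 0.77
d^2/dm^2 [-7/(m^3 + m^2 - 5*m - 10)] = 14*((3*m + 1)*(m^3 + m^2 - 5*m - 10) - (3*m^2 + 2*m - 5)^2)/(m^3 + m^2 - 5*m - 10)^3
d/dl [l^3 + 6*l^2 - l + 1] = 3*l^2 + 12*l - 1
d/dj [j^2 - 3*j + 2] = 2*j - 3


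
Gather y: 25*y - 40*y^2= -40*y^2 + 25*y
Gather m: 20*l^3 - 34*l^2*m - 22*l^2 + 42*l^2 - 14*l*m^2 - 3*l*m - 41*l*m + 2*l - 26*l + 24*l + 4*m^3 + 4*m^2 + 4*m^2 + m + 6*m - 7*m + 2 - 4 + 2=20*l^3 + 20*l^2 + 4*m^3 + m^2*(8 - 14*l) + m*(-34*l^2 - 44*l)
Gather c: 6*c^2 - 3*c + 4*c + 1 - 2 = 6*c^2 + c - 1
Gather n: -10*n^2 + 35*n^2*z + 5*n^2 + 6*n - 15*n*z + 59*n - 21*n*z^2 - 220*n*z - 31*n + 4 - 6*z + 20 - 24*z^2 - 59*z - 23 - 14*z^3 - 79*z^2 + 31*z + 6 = n^2*(35*z - 5) + n*(-21*z^2 - 235*z + 34) - 14*z^3 - 103*z^2 - 34*z + 7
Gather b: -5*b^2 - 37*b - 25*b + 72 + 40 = -5*b^2 - 62*b + 112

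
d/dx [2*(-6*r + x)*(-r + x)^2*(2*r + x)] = 40*r^3 - 12*r^2*x - 36*r*x^2 + 8*x^3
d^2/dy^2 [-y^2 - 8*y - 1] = -2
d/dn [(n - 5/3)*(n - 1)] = 2*n - 8/3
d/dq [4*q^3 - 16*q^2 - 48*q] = 12*q^2 - 32*q - 48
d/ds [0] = 0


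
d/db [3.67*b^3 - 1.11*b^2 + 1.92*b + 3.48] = 11.01*b^2 - 2.22*b + 1.92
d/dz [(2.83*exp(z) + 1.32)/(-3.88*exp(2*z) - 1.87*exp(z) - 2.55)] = (10.9804*exp(2*z) + 10.2432*exp(z) - 4.7481)*exp(z)/(15.0544*exp(4*z) + 14.5112*exp(3*z) + 23.2849*exp(2*z) + 9.537*exp(z) + 6.5025)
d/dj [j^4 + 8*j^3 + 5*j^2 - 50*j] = 4*j^3 + 24*j^2 + 10*j - 50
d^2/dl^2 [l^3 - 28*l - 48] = 6*l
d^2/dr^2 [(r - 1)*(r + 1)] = 2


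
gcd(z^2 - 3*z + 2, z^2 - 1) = z - 1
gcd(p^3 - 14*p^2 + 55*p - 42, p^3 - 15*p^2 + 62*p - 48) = p^2 - 7*p + 6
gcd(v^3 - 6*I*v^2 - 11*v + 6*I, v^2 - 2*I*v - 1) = v - I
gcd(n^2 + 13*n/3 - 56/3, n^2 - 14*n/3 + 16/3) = n - 8/3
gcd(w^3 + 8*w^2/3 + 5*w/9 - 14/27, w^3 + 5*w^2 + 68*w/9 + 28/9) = w^2 + 3*w + 14/9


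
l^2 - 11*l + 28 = (l - 7)*(l - 4)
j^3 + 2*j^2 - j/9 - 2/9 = (j - 1/3)*(j + 1/3)*(j + 2)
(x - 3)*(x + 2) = x^2 - x - 6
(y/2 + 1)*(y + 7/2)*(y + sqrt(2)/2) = y^3/2 + sqrt(2)*y^2/4 + 11*y^2/4 + 11*sqrt(2)*y/8 + 7*y/2 + 7*sqrt(2)/4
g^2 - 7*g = g*(g - 7)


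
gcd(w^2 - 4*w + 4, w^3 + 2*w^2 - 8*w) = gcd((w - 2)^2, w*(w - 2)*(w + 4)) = w - 2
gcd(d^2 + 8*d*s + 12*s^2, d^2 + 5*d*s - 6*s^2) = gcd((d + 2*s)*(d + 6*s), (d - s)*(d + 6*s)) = d + 6*s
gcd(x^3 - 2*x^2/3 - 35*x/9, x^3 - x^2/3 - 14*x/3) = x^2 - 7*x/3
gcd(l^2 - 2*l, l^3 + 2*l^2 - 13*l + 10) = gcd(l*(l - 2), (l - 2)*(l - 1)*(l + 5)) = l - 2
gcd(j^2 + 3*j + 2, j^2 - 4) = j + 2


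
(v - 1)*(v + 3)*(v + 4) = v^3 + 6*v^2 + 5*v - 12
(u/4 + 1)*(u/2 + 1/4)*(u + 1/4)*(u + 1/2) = u^4/8 + 21*u^3/32 + 11*u^2/16 + 33*u/128 + 1/32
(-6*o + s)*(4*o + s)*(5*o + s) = -120*o^3 - 34*o^2*s + 3*o*s^2 + s^3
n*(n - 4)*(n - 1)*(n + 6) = n^4 + n^3 - 26*n^2 + 24*n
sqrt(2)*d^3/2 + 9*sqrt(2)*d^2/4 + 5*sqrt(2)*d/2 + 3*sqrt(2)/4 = (d + 1/2)*(d + 3)*(sqrt(2)*d/2 + sqrt(2)/2)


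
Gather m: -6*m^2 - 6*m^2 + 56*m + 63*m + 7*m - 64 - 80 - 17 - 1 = -12*m^2 + 126*m - 162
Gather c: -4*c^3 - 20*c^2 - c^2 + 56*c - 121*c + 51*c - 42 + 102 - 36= -4*c^3 - 21*c^2 - 14*c + 24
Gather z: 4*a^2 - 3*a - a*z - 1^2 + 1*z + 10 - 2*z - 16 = 4*a^2 - 3*a + z*(-a - 1) - 7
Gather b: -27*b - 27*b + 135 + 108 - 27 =216 - 54*b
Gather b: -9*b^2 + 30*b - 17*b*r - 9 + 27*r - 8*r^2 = -9*b^2 + b*(30 - 17*r) - 8*r^2 + 27*r - 9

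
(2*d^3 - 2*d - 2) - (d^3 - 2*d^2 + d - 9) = d^3 + 2*d^2 - 3*d + 7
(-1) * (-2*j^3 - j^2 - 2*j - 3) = 2*j^3 + j^2 + 2*j + 3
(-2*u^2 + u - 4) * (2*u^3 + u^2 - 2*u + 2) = -4*u^5 - 3*u^3 - 10*u^2 + 10*u - 8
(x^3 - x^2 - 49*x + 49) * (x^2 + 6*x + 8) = x^5 + 5*x^4 - 47*x^3 - 253*x^2 - 98*x + 392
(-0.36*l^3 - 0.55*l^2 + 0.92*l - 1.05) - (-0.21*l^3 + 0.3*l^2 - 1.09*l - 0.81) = -0.15*l^3 - 0.85*l^2 + 2.01*l - 0.24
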